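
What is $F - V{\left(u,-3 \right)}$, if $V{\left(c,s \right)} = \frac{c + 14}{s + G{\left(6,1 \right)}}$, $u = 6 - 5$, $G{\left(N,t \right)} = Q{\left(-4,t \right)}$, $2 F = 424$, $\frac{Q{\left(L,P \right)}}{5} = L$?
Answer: $\frac{4891}{23} \approx 212.65$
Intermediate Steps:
$Q{\left(L,P \right)} = 5 L$
$F = 212$ ($F = \frac{1}{2} \cdot 424 = 212$)
$G{\left(N,t \right)} = -20$ ($G{\left(N,t \right)} = 5 \left(-4\right) = -20$)
$u = 1$ ($u = 6 - 5 = 1$)
$V{\left(c,s \right)} = \frac{14 + c}{-20 + s}$ ($V{\left(c,s \right)} = \frac{c + 14}{s - 20} = \frac{14 + c}{-20 + s}$)
$F - V{\left(u,-3 \right)} = 212 - \frac{14 + 1}{-20 - 3} = 212 - \frac{1}{-23} \cdot 15 = 212 - \left(- \frac{1}{23}\right) 15 = 212 - - \frac{15}{23} = 212 + \frac{15}{23} = \frac{4891}{23}$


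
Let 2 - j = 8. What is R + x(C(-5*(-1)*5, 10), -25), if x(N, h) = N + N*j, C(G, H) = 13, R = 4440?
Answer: 4375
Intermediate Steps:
j = -6 (j = 2 - 1*8 = 2 - 8 = -6)
x(N, h) = -5*N (x(N, h) = N + N*(-6) = N - 6*N = -5*N)
R + x(C(-5*(-1)*5, 10), -25) = 4440 - 5*13 = 4440 - 65 = 4375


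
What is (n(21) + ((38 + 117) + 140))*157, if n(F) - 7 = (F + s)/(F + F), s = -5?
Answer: 996950/21 ≈ 47474.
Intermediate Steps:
n(F) = 7 + (-5 + F)/(2*F) (n(F) = 7 + (F - 5)/(F + F) = 7 + (-5 + F)/((2*F)) = 7 + (-5 + F)*(1/(2*F)) = 7 + (-5 + F)/(2*F))
(n(21) + ((38 + 117) + 140))*157 = ((5/2)*(-1 + 3*21)/21 + ((38 + 117) + 140))*157 = ((5/2)*(1/21)*(-1 + 63) + (155 + 140))*157 = ((5/2)*(1/21)*62 + 295)*157 = (155/21 + 295)*157 = (6350/21)*157 = 996950/21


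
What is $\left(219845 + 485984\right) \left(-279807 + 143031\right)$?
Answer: $-96540467304$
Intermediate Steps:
$\left(219845 + 485984\right) \left(-279807 + 143031\right) = 705829 \left(-136776\right) = -96540467304$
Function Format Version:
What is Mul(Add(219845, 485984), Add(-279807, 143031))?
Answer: -96540467304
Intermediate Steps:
Mul(Add(219845, 485984), Add(-279807, 143031)) = Mul(705829, -136776) = -96540467304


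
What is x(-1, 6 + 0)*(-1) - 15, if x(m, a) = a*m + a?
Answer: -15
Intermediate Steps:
x(m, a) = a + a*m
x(-1, 6 + 0)*(-1) - 15 = ((6 + 0)*(1 - 1))*(-1) - 15 = (6*0)*(-1) - 15 = 0*(-1) - 15 = 0 - 15 = -15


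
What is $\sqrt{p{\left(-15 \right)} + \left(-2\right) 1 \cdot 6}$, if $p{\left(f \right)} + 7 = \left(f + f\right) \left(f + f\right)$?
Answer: $\sqrt{881} \approx 29.682$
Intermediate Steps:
$p{\left(f \right)} = -7 + 4 f^{2}$ ($p{\left(f \right)} = -7 + \left(f + f\right) \left(f + f\right) = -7 + 2 f 2 f = -7 + 4 f^{2}$)
$\sqrt{p{\left(-15 \right)} + \left(-2\right) 1 \cdot 6} = \sqrt{\left(-7 + 4 \left(-15\right)^{2}\right) + \left(-2\right) 1 \cdot 6} = \sqrt{\left(-7 + 4 \cdot 225\right) - 12} = \sqrt{\left(-7 + 900\right) - 12} = \sqrt{893 - 12} = \sqrt{881}$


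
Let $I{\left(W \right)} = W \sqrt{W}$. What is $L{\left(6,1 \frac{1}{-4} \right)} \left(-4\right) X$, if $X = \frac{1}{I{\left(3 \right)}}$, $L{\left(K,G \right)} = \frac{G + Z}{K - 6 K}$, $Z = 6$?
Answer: $\frac{23 \sqrt{3}}{270} \approx 0.14755$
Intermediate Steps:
$L{\left(K,G \right)} = - \frac{6 + G}{5 K}$ ($L{\left(K,G \right)} = \frac{G + 6}{K - 6 K} = \frac{6 + G}{\left(-5\right) K} = \left(6 + G\right) \left(- \frac{1}{5 K}\right) = - \frac{6 + G}{5 K}$)
$I{\left(W \right)} = W^{\frac{3}{2}}$
$X = \frac{\sqrt{3}}{9}$ ($X = \frac{1}{3^{\frac{3}{2}}} = \frac{1}{3 \sqrt{3}} = \frac{\sqrt{3}}{9} \approx 0.19245$)
$L{\left(6,1 \frac{1}{-4} \right)} \left(-4\right) X = \frac{-6 - 1 \frac{1}{-4}}{5 \cdot 6} \left(-4\right) \frac{\sqrt{3}}{9} = \frac{1}{5} \cdot \frac{1}{6} \left(-6 - 1 \left(- \frac{1}{4}\right)\right) \left(-4\right) \frac{\sqrt{3}}{9} = \frac{1}{5} \cdot \frac{1}{6} \left(-6 - - \frac{1}{4}\right) \left(-4\right) \frac{\sqrt{3}}{9} = \frac{1}{5} \cdot \frac{1}{6} \left(-6 + \frac{1}{4}\right) \left(-4\right) \frac{\sqrt{3}}{9} = \frac{1}{5} \cdot \frac{1}{6} \left(- \frac{23}{4}\right) \left(-4\right) \frac{\sqrt{3}}{9} = \left(- \frac{23}{120}\right) \left(-4\right) \frac{\sqrt{3}}{9} = \frac{23 \frac{\sqrt{3}}{9}}{30} = \frac{23 \sqrt{3}}{270}$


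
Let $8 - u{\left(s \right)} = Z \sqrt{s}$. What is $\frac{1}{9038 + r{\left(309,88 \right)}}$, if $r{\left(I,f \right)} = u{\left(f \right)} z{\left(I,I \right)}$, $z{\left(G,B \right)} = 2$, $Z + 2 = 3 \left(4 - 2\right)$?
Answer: $\frac{4527}{40984642} + \frac{4 \sqrt{22}}{20492321} \approx 0.00011137$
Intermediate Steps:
$Z = 4$ ($Z = -2 + 3 \left(4 - 2\right) = -2 + 3 \cdot 2 = -2 + 6 = 4$)
$u{\left(s \right)} = 8 - 4 \sqrt{s}$
$r{\left(I,f \right)} = 16 - 8 \sqrt{f}$ ($r{\left(I,f \right)} = \left(8 - 4 \sqrt{f}\right) 2 = 16 - 8 \sqrt{f}$)
$\frac{1}{9038 + r{\left(309,88 \right)}} = \frac{1}{9038 + \left(16 - 8 \sqrt{88}\right)} = \frac{1}{9038 + \left(16 - 8 \cdot 2 \sqrt{22}\right)} = \frac{1}{9038 + \left(16 - 16 \sqrt{22}\right)} = \frac{1}{9054 - 16 \sqrt{22}}$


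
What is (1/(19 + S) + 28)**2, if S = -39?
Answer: 312481/400 ≈ 781.20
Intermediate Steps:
(1/(19 + S) + 28)**2 = (1/(19 - 39) + 28)**2 = (1/(-20) + 28)**2 = (-1/20 + 28)**2 = (559/20)**2 = 312481/400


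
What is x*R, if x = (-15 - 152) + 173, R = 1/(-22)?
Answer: -3/11 ≈ -0.27273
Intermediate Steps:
R = -1/22 ≈ -0.045455
x = 6 (x = -167 + 173 = 6)
x*R = 6*(-1/22) = -3/11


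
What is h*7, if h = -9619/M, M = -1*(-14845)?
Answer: -67333/14845 ≈ -4.5357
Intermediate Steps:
M = 14845
h = -9619/14845 ≈ -0.64796
h*7 = -9619/14845*7 = -67333/14845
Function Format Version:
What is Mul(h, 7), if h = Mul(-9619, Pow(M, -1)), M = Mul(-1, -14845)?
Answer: Rational(-67333, 14845) ≈ -4.5357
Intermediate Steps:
M = 14845
h = Rational(-9619, 14845) (h = Mul(-9619, Pow(14845, -1)) = Mul(-9619, Rational(1, 14845)) = Rational(-9619, 14845) ≈ -0.64796)
Mul(h, 7) = Mul(Rational(-9619, 14845), 7) = Rational(-67333, 14845)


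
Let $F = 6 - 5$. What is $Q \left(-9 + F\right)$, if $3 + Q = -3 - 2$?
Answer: $64$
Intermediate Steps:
$Q = -8$ ($Q = -3 - 5 = -8$)
$F = 1$
$Q \left(-9 + F\right) = - 8 \left(-9 + 1\right) = \left(-8\right) \left(-8\right) = 64$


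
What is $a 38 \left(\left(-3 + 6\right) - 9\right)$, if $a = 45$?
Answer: $-10260$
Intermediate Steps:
$a 38 \left(\left(-3 + 6\right) - 9\right) = 45 \cdot 38 \left(\left(-3 + 6\right) - 9\right) = 1710 \left(3 - 9\right) = 1710 \left(-6\right) = -10260$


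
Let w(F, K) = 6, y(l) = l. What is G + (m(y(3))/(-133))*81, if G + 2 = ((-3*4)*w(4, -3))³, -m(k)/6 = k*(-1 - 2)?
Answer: -49646624/133 ≈ -3.7328e+5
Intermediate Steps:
m(k) = 18*k (m(k) = -6*k*(-1 - 2) = -6*k*(-3) = -(-18)*k = 18*k)
G = -373250 (G = -2 + (-3*4*6)³ = -2 + (-12*6)³ = -2 + (-72)³ = -2 - 373248 = -373250)
G + (m(y(3))/(-133))*81 = -373250 + ((18*3)/(-133))*81 = -373250 + (54*(-1/133))*81 = -373250 - 54/133*81 = -373250 - 4374/133 = -49646624/133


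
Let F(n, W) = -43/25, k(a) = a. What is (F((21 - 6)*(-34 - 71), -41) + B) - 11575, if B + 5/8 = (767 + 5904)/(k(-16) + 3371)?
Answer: -1553412859/134200 ≈ -11575.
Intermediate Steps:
F(n, W) = -43/25 (F(n, W) = -43*1/25 = -43/25)
B = 36593/26840 (B = -5/8 + (767 + 5904)/(-16 + 3371) = -5/8 + 6671/3355 = 36593/26840 ≈ 1.3634)
(F((21 - 6)*(-34 - 71), -41) + B) - 11575 = (-43/25 + 36593/26840) - 11575 = -47859/134200 - 11575 = -1553412859/134200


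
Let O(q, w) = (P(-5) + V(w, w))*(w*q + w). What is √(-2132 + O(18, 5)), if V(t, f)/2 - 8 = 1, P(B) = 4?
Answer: I*√42 ≈ 6.4807*I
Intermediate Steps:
V(t, f) = 18 (V(t, f) = 16 + 2*1 = 16 + 2 = 18)
O(q, w) = 22*w + 22*q*w (O(q, w) = (4 + 18)*(w*q + w) = 22*(q*w + w) = 22*(w + q*w) = 22*w + 22*q*w)
√(-2132 + O(18, 5)) = √(-2132 + 22*5*(1 + 18)) = √(-2132 + 22*5*19) = √(-2132 + 2090) = √(-42) = I*√42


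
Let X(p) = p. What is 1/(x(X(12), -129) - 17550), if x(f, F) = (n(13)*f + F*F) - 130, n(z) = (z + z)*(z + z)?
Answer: 1/7073 ≈ 0.00014138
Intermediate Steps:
n(z) = 4*z**2 (n(z) = (2*z)*(2*z) = 4*z**2)
x(f, F) = -130 + F**2 + 676*f (x(f, F) = ((4*13**2)*f + F*F) - 130 = ((4*169)*f + F**2) - 130 = (676*f + F**2) - 130 = (F**2 + 676*f) - 130 = -130 + F**2 + 676*f)
1/(x(X(12), -129) - 17550) = 1/((-130 + (-129)**2 + 676*12) - 17550) = 1/((-130 + 16641 + 8112) - 17550) = 1/(24623 - 17550) = 1/7073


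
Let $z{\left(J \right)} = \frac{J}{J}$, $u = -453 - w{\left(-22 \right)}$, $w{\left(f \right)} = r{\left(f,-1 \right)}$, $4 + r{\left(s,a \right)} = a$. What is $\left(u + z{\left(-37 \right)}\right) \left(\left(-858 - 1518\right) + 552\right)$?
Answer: $815328$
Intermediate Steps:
$r{\left(s,a \right)} = -4 + a$
$w{\left(f \right)} = -5$ ($w{\left(f \right)} = -4 - 1 = -5$)
$u = -448$ ($u = -453 - -5 = -453 + 5 = -448$)
$z{\left(J \right)} = 1$
$\left(u + z{\left(-37 \right)}\right) \left(\left(-858 - 1518\right) + 552\right) = \left(-448 + 1\right) \left(\left(-858 - 1518\right) + 552\right) = - 447 \left(-2376 + 552\right) = \left(-447\right) \left(-1824\right) = 815328$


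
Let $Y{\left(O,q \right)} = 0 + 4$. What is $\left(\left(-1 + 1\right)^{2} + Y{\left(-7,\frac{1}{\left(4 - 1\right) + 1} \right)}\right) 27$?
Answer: $108$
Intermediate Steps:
$Y{\left(O,q \right)} = 4$
$\left(\left(-1 + 1\right)^{2} + Y{\left(-7,\frac{1}{\left(4 - 1\right) + 1} \right)}\right) 27 = \left(\left(-1 + 1\right)^{2} + 4\right) 27 = \left(0^{2} + 4\right) 27 = \left(0 + 4\right) 27 = 4 \cdot 27 = 108$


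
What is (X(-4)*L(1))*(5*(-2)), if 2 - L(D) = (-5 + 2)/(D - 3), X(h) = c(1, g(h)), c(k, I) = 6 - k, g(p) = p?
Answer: -25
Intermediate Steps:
X(h) = 5 (X(h) = 6 - 1*1 = 6 - 1 = 5)
L(D) = 2 + 3/(-3 + D) (L(D) = 2 - (-5 + 2)/(D - 3) = 2 - (-3)/(-3 + D) = 2 + 3/(-3 + D))
(X(-4)*L(1))*(5*(-2)) = (5*((-3 + 2*1)/(-3 + 1)))*(5*(-2)) = (5*((-3 + 2)/(-2)))*(-10) = (5*(-1/2*(-1)))*(-10) = (5*(1/2))*(-10) = (5/2)*(-10) = -25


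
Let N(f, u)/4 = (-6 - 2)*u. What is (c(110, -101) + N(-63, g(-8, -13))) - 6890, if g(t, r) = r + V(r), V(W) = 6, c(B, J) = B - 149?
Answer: -6705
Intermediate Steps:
c(B, J) = -149 + B
g(t, r) = 6 + r (g(t, r) = r + 6 = 6 + r)
N(f, u) = -32*u (N(f, u) = 4*((-6 - 2)*u) = 4*(-8*u) = -32*u)
(c(110, -101) + N(-63, g(-8, -13))) - 6890 = ((-149 + 110) - 32*(6 - 13)) - 6890 = (-39 - 32*(-7)) - 6890 = (-39 + 224) - 6890 = 185 - 6890 = -6705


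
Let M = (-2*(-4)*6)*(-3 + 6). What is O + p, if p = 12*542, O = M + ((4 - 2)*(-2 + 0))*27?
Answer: 6540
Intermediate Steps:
M = 144 (M = (8*6)*3 = 48*3 = 144)
O = 36 (O = 144 + ((4 - 2)*(-2 + 0))*27 = 144 + (2*(-2))*27 = 144 - 4*27 = 144 - 108 = 36)
p = 6504
O + p = 36 + 6504 = 6540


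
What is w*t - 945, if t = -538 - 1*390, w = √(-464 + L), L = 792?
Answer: -945 - 1856*√82 ≈ -17752.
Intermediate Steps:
w = 2*√82 (w = √(-464 + 792) = √328 = 2*√82 ≈ 18.111)
t = -928 (t = -538 - 390 = -928)
w*t - 945 = (2*√82)*(-928) - 945 = -1856*√82 - 945 = -945 - 1856*√82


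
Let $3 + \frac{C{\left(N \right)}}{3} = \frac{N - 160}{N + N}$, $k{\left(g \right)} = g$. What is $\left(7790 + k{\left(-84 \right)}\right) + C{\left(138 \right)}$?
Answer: $\frac{354051}{46} \approx 7696.8$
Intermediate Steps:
$C{\left(N \right)} = -9 + \frac{3 \left(-160 + N\right)}{2 N}$ ($C{\left(N \right)} = -9 + 3 \frac{N - 160}{N + N} = -9 + 3 \frac{-160 + N}{2 N} = -9 + \frac{3 \left(-160 + N\right)}{2 N}$)
$\left(7790 + k{\left(-84 \right)}\right) + C{\left(138 \right)} = \left(7790 - 84\right) - \left(\frac{15}{2} + \frac{240}{138}\right) = 7706 - \frac{425}{46} = \frac{354051}{46}$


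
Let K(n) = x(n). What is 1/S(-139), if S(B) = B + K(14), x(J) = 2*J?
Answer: -1/111 ≈ -0.0090090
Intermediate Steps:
K(n) = 2*n
S(B) = 28 + B (S(B) = B + 2*14 = B + 28 = 28 + B)
1/S(-139) = 1/(28 - 139) = 1/(-111) = -1/111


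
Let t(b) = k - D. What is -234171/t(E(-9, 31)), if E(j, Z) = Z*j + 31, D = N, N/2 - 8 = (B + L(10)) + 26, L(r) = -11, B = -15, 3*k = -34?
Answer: 702513/82 ≈ 8567.2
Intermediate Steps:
k = -34/3 (k = (1/3)*(-34) = -34/3 ≈ -11.333)
N = 16 (N = 16 + 2*((-15 - 11) + 26) = 16 + 2*(-26 + 26) = 16 + 2*0 = 16 + 0 = 16)
D = 16
E(j, Z) = 31 + Z*j
t(b) = -82/3 (t(b) = -34/3 - 1*16 = -34/3 - 16 = -82/3)
-234171/t(E(-9, 31)) = -234171/(-82/3) = -234171*(-3/82) = 702513/82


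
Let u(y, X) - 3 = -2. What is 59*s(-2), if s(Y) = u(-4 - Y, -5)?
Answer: 59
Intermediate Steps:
u(y, X) = 1 (u(y, X) = 3 - 2 = 1)
s(Y) = 1
59*s(-2) = 59*1 = 59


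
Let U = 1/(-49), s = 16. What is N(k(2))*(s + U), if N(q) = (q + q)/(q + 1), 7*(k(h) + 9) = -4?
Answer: 17487/490 ≈ 35.688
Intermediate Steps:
k(h) = -67/7 (k(h) = -9 + (⅐)*(-4) = -9 - 4/7 = -67/7)
U = -1/49 ≈ -0.020408
N(q) = 2*q/(1 + q) (N(q) = (2*q)/(1 + q) = 2*q/(1 + q))
N(k(2))*(s + U) = (2*(-67/7)/(1 - 67/7))*(16 - 1/49) = (2*(-67/7)/(-60/7))*(783/49) = (2*(-67/7)*(-7/60))*(783/49) = (67/30)*(783/49) = 17487/490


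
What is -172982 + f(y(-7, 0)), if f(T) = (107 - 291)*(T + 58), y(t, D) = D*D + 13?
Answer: -186046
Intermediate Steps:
y(t, D) = 13 + D² (y(t, D) = D² + 13 = 13 + D²)
f(T) = -10672 - 184*T (f(T) = -184*(58 + T) = -10672 - 184*T)
-172982 + f(y(-7, 0)) = -172982 + (-10672 - 184*(13 + 0²)) = -172982 + (-10672 - 184*(13 + 0)) = -172982 + (-10672 - 184*13) = -172982 + (-10672 - 2392) = -172982 - 13064 = -186046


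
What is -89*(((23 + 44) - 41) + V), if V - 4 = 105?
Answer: -12015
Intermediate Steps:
V = 109 (V = 4 + 105 = 109)
-89*(((23 + 44) - 41) + V) = -89*(((23 + 44) - 41) + 109) = -89*((67 - 41) + 109) = -89*(26 + 109) = -89*135 = -12015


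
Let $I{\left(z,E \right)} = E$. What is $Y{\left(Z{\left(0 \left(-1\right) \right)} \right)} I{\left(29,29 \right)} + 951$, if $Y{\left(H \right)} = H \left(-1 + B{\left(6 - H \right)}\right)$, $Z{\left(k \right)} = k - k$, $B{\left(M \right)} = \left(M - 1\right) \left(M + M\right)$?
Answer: $951$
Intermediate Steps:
$B{\left(M \right)} = 2 M \left(-1 + M\right)$ ($B{\left(M \right)} = \left(-1 + M\right) 2 M = 2 M \left(-1 + M\right)$)
$Z{\left(k \right)} = 0$
$Y{\left(H \right)} = H \left(-1 + 2 \left(5 - H\right) \left(6 - H\right)\right)$ ($Y{\left(H \right)} = H \left(-1 + 2 \left(6 - H\right) \left(-1 - \left(-6 + H\right)\right)\right) = H \left(-1 + 2 \left(6 - H\right) \left(5 - H\right)\right) = H \left(-1 + 2 \left(5 - H\right) \left(6 - H\right)\right)$)
$Y{\left(Z{\left(0 \left(-1\right) \right)} \right)} I{\left(29,29 \right)} + 951 = 0 \left(-1 + 2 \left(-6 + 0\right) \left(-5 + 0\right)\right) 29 + 951 = 0 \left(-1 + 2 \left(-6\right) \left(-5\right)\right) 29 + 951 = 0 \left(-1 + 60\right) 29 + 951 = 0 \cdot 59 \cdot 29 + 951 = 0 \cdot 29 + 951 = 0 + 951 = 951$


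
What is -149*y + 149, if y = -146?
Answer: 21903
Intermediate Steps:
-149*y + 149 = -149*(-146) + 149 = 21754 + 149 = 21903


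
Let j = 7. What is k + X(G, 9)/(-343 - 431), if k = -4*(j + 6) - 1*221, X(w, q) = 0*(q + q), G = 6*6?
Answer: -273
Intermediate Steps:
G = 36
X(w, q) = 0 (X(w, q) = 0*(2*q) = 0)
k = -273 (k = -4*(7 + 6) - 1*221 = -4*13 - 221 = -52 - 221 = -273)
k + X(G, 9)/(-343 - 431) = -273 + 0/(-343 - 431) = -273 + 0/(-774) = -273 + 0*(-1/774) = -273 + 0 = -273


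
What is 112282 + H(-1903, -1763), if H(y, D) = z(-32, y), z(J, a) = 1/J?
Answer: 3593023/32 ≈ 1.1228e+5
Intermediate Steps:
z(J, a) = 1/J
H(y, D) = -1/32 (H(y, D) = 1/(-32) = -1/32)
112282 + H(-1903, -1763) = 112282 - 1/32 = 3593023/32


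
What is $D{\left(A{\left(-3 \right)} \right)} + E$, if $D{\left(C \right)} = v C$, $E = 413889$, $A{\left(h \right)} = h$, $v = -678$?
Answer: $415923$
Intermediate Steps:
$D{\left(C \right)} = - 678 C$
$D{\left(A{\left(-3 \right)} \right)} + E = \left(-678\right) \left(-3\right) + 413889 = 2034 + 413889 = 415923$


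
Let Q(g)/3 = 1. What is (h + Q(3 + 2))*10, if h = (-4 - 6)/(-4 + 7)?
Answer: -10/3 ≈ -3.3333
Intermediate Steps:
Q(g) = 3 (Q(g) = 3*1 = 3)
h = -10/3 ≈ -3.3333
(h + Q(3 + 2))*10 = (-10/3 + 3)*10 = -1/3*10 = -10/3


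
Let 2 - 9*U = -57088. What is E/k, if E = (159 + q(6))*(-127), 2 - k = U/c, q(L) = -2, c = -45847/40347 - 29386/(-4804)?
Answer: 9624435207403/613789208986 ≈ 15.680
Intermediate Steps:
U = 19030/3 (U = 2/9 - ⅑*(-57088) = 2/9 + 57088/9 = 19030/3 ≈ 6343.3)
c = 482693977/96913494 (c = -45847*1/40347 - 29386*(-1/4804) = -45847/40347 + 14693/2402 = 482693977/96913494 ≈ 4.9807)
k = -613789208986/482693977 (k = 2 - 19030/(3*482693977/96913494) = 2 - 19030*96913494/(3*482693977) = 2 - 1*614754596940/482693977 = 2 - 614754596940/482693977 = -613789208986/482693977 ≈ -1271.6)
E = -19939 (E = (159 - 2)*(-127) = 157*(-127) = -19939)
E/k = -19939/(-613789208986/482693977) = -19939*(-482693977/613789208986) = 9624435207403/613789208986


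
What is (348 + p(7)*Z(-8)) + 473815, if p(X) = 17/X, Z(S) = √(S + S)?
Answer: 474163 + 68*I/7 ≈ 4.7416e+5 + 9.7143*I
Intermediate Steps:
Z(S) = √2*√S (Z(S) = √(2*S) = √2*√S)
(348 + p(7)*Z(-8)) + 473815 = (348 + (17/7)*(√2*√(-8))) + 473815 = (348 + (17*(⅐))*(√2*(2*I*√2))) + 473815 = (348 + 17*(4*I)/7) + 473815 = (348 + 68*I/7) + 473815 = 474163 + 68*I/7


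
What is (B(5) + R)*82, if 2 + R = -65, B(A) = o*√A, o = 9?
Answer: -5494 + 738*√5 ≈ -3843.8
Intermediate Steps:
B(A) = 9*√A
R = -67 (R = -2 - 65 = -67)
(B(5) + R)*82 = (9*√5 - 67)*82 = (-67 + 9*√5)*82 = -5494 + 738*√5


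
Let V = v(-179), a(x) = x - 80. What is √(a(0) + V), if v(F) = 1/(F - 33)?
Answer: I*√898933/106 ≈ 8.9445*I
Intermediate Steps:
v(F) = 1/(-33 + F)
a(x) = -80 + x
V = -1/212 (V = 1/(-33 - 179) = 1/(-212) = -1/212 ≈ -0.0047170)
√(a(0) + V) = √((-80 + 0) - 1/212) = √(-80 - 1/212) = √(-16961/212) = I*√898933/106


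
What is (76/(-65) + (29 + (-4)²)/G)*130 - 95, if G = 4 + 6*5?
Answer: -1274/17 ≈ -74.941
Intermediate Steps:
G = 34 (G = 4 + 30 = 34)
(76/(-65) + (29 + (-4)²)/G)*130 - 95 = (76/(-65) + (29 + (-4)²)/34)*130 - 95 = (76*(-1/65) + (29 + 16)*(1/34))*130 - 95 = (-76/65 + 45*(1/34))*130 - 95 = (-76/65 + 45/34)*130 - 95 = (341/2210)*130 - 95 = 341/17 - 95 = -1274/17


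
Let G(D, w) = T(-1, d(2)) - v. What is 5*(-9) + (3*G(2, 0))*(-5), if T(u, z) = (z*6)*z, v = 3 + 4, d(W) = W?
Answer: -300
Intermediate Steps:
v = 7
T(u, z) = 6*z² (T(u, z) = (6*z)*z = 6*z²)
G(D, w) = 17 (G(D, w) = 6*2² - 1*7 = 6*4 - 7 = 24 - 7 = 17)
5*(-9) + (3*G(2, 0))*(-5) = 5*(-9) + (3*17)*(-5) = -45 + 51*(-5) = -45 - 255 = -300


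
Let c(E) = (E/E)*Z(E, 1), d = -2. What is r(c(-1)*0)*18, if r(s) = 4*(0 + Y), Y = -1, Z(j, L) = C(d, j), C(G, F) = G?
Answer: -72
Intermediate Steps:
Z(j, L) = -2
c(E) = -2 (c(E) = (E/E)*(-2) = 1*(-2) = -2)
r(s) = -4 (r(s) = 4*(0 - 1) = 4*(-1) = -4)
r(c(-1)*0)*18 = -4*18 = -72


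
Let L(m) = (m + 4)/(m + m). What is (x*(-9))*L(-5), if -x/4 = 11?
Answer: 198/5 ≈ 39.600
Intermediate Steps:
x = -44 (x = -4*11 = -44)
L(m) = (4 + m)/(2*m) (L(m) = (4 + m)/((2*m)) = (4 + m)*(1/(2*m)) = (4 + m)/(2*m))
(x*(-9))*L(-5) = (-44*(-9))*((1/2)*(4 - 5)/(-5)) = 396*((1/2)*(-1/5)*(-1)) = 396*(1/10) = 198/5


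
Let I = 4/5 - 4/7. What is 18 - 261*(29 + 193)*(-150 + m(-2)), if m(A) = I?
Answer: 303732594/35 ≈ 8.6781e+6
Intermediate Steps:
I = 8/35 (I = 4*(⅕) - 4*⅐ = ⅘ - 4/7 = 8/35 ≈ 0.22857)
m(A) = 8/35
18 - 261*(29 + 193)*(-150 + m(-2)) = 18 - 261*(29 + 193)*(-150 + 8/35) = 18 - 57942*(-5242)/35 = 18 - 261*(-1163724/35) = 18 + 303731964/35 = 303732594/35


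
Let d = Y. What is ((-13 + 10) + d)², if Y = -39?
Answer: 1764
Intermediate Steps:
d = -39
((-13 + 10) + d)² = ((-13 + 10) - 39)² = (-3 - 39)² = (-42)² = 1764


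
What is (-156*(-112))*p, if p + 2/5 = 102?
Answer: 8875776/5 ≈ 1.7752e+6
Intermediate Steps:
p = 508/5 (p = -⅖ + 102 = 508/5 ≈ 101.60)
(-156*(-112))*p = -156*(-112)*(508/5) = 17472*(508/5) = 8875776/5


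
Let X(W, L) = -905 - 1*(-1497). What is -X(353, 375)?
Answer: -592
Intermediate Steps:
X(W, L) = 592 (X(W, L) = -905 + 1497 = 592)
-X(353, 375) = -1*592 = -592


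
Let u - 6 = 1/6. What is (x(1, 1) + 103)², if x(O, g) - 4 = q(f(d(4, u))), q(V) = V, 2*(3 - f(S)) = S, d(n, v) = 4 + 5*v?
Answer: 1234321/144 ≈ 8571.7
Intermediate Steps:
u = 37/6 (u = 6 + 1/6 = 6 + ⅙ = 37/6 ≈ 6.1667)
f(S) = 3 - S/2
x(O, g) = -125/12 (x(O, g) = 4 + (3 - (4 + 5*(37/6))/2) = 4 + (3 - (4 + 185/6)/2) = 4 + (3 - ½*209/6) = 4 + (3 - 209/12) = 4 - 173/12 = -125/12)
(x(1, 1) + 103)² = (-125/12 + 103)² = (1111/12)² = 1234321/144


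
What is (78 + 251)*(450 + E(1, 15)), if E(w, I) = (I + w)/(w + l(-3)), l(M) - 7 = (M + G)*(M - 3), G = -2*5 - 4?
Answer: 8145382/55 ≈ 1.4810e+5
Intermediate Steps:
G = -14 (G = -10 - 4 = -14)
l(M) = 7 + (-14 + M)*(-3 + M) (l(M) = 7 + (M - 14)*(M - 3) = 7 + (-14 + M)*(-3 + M))
E(w, I) = (I + w)/(109 + w) (E(w, I) = (I + w)/(w + (49 + (-3)² - 17*(-3))) = (I + w)/(w + (49 + 9 + 51)) = (I + w)/(w + 109) = (I + w)/(109 + w))
(78 + 251)*(450 + E(1, 15)) = (78 + 251)*(450 + (15 + 1)/(109 + 1)) = 329*(450 + 16/110) = 329*(450 + (1/110)*16) = 329*(450 + 8/55) = 329*(24758/55) = 8145382/55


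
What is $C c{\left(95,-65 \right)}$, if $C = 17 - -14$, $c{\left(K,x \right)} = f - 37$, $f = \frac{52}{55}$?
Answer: $- \frac{61473}{55} \approx -1117.7$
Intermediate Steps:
$f = \frac{52}{55}$ ($f = 52 \cdot \frac{1}{55} = \frac{52}{55} \approx 0.94545$)
$c{\left(K,x \right)} = - \frac{1983}{55}$ ($c{\left(K,x \right)} = \frac{52}{55} - 37 = - \frac{1983}{55}$)
$C = 31$ ($C = 17 + 14 = 31$)
$C c{\left(95,-65 \right)} = 31 \left(- \frac{1983}{55}\right) = - \frac{61473}{55}$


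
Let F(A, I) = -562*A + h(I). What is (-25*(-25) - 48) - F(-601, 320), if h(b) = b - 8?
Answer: -337497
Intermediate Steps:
h(b) = -8 + b
F(A, I) = -8 + I - 562*A (F(A, I) = -562*A + (-8 + I) = -8 + I - 562*A)
(-25*(-25) - 48) - F(-601, 320) = (-25*(-25) - 48) - (-8 + 320 - 562*(-601)) = (625 - 48) - (-8 + 320 + 337762) = 577 - 1*338074 = 577 - 338074 = -337497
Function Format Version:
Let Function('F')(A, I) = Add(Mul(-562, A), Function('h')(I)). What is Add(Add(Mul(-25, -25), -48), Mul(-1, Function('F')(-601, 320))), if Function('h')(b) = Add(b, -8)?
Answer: -337497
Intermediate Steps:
Function('h')(b) = Add(-8, b)
Function('F')(A, I) = Add(-8, I, Mul(-562, A)) (Function('F')(A, I) = Add(Mul(-562, A), Add(-8, I)) = Add(-8, I, Mul(-562, A)))
Add(Add(Mul(-25, -25), -48), Mul(-1, Function('F')(-601, 320))) = Add(Add(Mul(-25, -25), -48), Mul(-1, Add(-8, 320, Mul(-562, -601)))) = Add(Add(625, -48), Mul(-1, Add(-8, 320, 337762))) = Add(577, Mul(-1, 338074)) = Add(577, -338074) = -337497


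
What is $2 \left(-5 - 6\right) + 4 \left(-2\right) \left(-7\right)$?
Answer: $34$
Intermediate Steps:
$2 \left(-5 - 6\right) + 4 \left(-2\right) \left(-7\right) = 2 \left(-11\right) - -56 = -22 + 56 = 34$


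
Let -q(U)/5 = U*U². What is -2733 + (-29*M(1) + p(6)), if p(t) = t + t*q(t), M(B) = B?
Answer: -9236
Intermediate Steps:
q(U) = -5*U³ (q(U) = -5*U*U² = -5*U³)
p(t) = t - 5*t⁴ (p(t) = t + t*(-5*t³) = t - 5*t⁴)
-2733 + (-29*M(1) + p(6)) = -2733 + (-29*1 + (6 - 5*6⁴)) = -2733 + (-29 + (6 - 5*1296)) = -2733 + (-29 + (6 - 6480)) = -2733 + (-29 - 6474) = -2733 - 6503 = -9236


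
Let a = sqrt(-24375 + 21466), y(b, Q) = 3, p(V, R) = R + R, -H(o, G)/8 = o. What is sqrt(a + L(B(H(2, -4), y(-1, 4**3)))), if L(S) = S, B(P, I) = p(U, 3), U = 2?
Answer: sqrt(6 + I*sqrt(2909)) ≈ 5.4894 + 4.9126*I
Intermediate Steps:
H(o, G) = -8*o
p(V, R) = 2*R
B(P, I) = 6 (B(P, I) = 2*3 = 6)
a = I*sqrt(2909) (a = sqrt(-2909) = I*sqrt(2909) ≈ 53.935*I)
sqrt(a + L(B(H(2, -4), y(-1, 4**3)))) = sqrt(I*sqrt(2909) + 6) = sqrt(6 + I*sqrt(2909))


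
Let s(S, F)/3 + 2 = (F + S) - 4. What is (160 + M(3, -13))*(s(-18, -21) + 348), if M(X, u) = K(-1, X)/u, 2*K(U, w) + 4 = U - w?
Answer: 443892/13 ≈ 34146.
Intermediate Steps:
s(S, F) = -18 + 3*F + 3*S (s(S, F) = -6 + 3*((F + S) - 4) = -6 + 3*(-4 + F + S) = -6 + (-12 + 3*F + 3*S) = -18 + 3*F + 3*S)
K(U, w) = -2 + U/2 - w/2 (K(U, w) = -2 + (U - w)/2 = -2 + (U/2 - w/2) = -2 + U/2 - w/2)
M(X, u) = (-5/2 - X/2)/u (M(X, u) = (-2 + (½)*(-1) - X/2)/u = (-2 - ½ - X/2)/u = (-5/2 - X/2)/u)
(160 + M(3, -13))*(s(-18, -21) + 348) = (160 + (½)*(-5 - 1*3)/(-13))*((-18 + 3*(-21) + 3*(-18)) + 348) = (160 + (½)*(-1/13)*(-5 - 3))*((-18 - 63 - 54) + 348) = (160 + (½)*(-1/13)*(-8))*(-135 + 348) = (160 + 4/13)*213 = (2084/13)*213 = 443892/13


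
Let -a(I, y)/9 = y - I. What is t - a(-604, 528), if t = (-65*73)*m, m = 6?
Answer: -18282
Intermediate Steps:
a(I, y) = -9*y + 9*I (a(I, y) = -9*(y - I) = -9*y + 9*I)
t = -28470 (t = -65*73*6 = -4745*6 = -28470)
t - a(-604, 528) = -28470 - (-9*528 + 9*(-604)) = -28470 - (-4752 - 5436) = -28470 - 1*(-10188) = -28470 + 10188 = -18282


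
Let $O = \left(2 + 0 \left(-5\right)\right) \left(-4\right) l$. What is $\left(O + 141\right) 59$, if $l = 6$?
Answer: $5487$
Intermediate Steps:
$O = -48$ ($O = \left(2 + 0 \left(-5\right)\right) \left(-4\right) 6 = \left(2 + 0\right) \left(-4\right) 6 = 2 \left(-4\right) 6 = \left(-8\right) 6 = -48$)
$\left(O + 141\right) 59 = \left(-48 + 141\right) 59 = 93 \cdot 59 = 5487$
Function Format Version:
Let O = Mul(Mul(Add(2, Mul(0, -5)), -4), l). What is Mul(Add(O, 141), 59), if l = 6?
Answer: 5487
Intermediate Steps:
O = -48 (O = Mul(Mul(Add(2, Mul(0, -5)), -4), 6) = Mul(Mul(Add(2, 0), -4), 6) = Mul(Mul(2, -4), 6) = Mul(-8, 6) = -48)
Mul(Add(O, 141), 59) = Mul(Add(-48, 141), 59) = Mul(93, 59) = 5487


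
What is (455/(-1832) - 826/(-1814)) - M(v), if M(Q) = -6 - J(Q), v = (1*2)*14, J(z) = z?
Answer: 56839147/1661624 ≈ 34.207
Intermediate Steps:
v = 28 (v = 2*14 = 28)
M(Q) = -6 - Q
(455/(-1832) - 826/(-1814)) - M(v) = (455/(-1832) - 826/(-1814)) - (-6 - 1*28) = (455*(-1/1832) - 826*(-1/1814)) - (-6 - 28) = (-455/1832 + 413/907) - 1*(-34) = 343931/1661624 + 34 = 56839147/1661624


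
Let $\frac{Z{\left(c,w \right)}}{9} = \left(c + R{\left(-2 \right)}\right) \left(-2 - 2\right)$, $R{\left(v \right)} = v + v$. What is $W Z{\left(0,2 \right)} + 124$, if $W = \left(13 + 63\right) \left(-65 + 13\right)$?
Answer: $-568964$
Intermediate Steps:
$R{\left(v \right)} = 2 v$
$W = -3952$ ($W = 76 \left(-52\right) = -3952$)
$Z{\left(c,w \right)} = 144 - 36 c$ ($Z{\left(c,w \right)} = 9 \left(c + 2 \left(-2\right)\right) \left(-2 - 2\right) = 9 \left(c - 4\right) \left(-4\right) = 9 \left(-4 + c\right) \left(-4\right) = 9 \left(16 - 4 c\right) = 144 - 36 c$)
$W Z{\left(0,2 \right)} + 124 = - 3952 \left(144 - 0\right) + 124 = - 3952 \left(144 + 0\right) + 124 = \left(-3952\right) 144 + 124 = -569088 + 124 = -568964$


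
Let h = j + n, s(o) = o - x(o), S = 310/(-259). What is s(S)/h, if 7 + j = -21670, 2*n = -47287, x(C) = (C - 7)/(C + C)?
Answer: 742057/7277565890 ≈ 0.00010197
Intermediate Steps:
S = -310/259 (S = 310*(-1/259) = -310/259 ≈ -1.1969)
x(C) = (-7 + C)/(2*C) (x(C) = (-7 + C)/((2*C)) = (-7 + C)*(1/(2*C)) = (-7 + C)/(2*C))
n = -47287/2 (n = (½)*(-47287) = -47287/2 ≈ -23644.)
j = -21677 (j = -7 - 21670 = -21677)
s(o) = o - (-7 + o)/(2*o)
h = -90641/2 (h = -21677 - 47287/2 = -90641/2 ≈ -45321.)
s(S)/h = (-½ - 310/259 + 7/(2*(-310/259)))/(-90641/2) = (-½ - 310/259 + (7/2)*(-259/310))*(-2/90641) = (-½ - 310/259 - 1813/620)*(-2/90641) = -742057/160580*(-2/90641) = 742057/7277565890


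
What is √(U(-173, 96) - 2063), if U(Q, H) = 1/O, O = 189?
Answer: I*√8188026/63 ≈ 45.42*I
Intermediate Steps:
U(Q, H) = 1/189
√(U(-173, 96) - 2063) = √(1/189 - 2063) = √(-389906/189) = I*√8188026/63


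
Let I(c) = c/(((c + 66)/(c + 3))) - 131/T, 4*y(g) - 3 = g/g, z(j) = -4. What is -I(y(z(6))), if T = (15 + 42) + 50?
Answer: 8349/7169 ≈ 1.1646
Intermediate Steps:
T = 107 (T = 57 + 50 = 107)
y(g) = 1 (y(g) = ¾ + (g/g)/4 = ¾ + (¼)*1 = ¾ + ¼ = 1)
I(c) = -131/107 + c*(3 + c)/(66 + c) (I(c) = c/(((c + 66)/(c + 3))) - 131/107 = c/(((66 + c)/(3 + c))) - 131*1/107 = c/(((66 + c)/(3 + c))) - 131/107 = c*((3 + c)/(66 + c)) - 131/107 = c*(3 + c)/(66 + c) - 131/107 = -131/107 + c*(3 + c)/(66 + c))
-I(y(z(6))) = -(-8646 + 107*1² + 190*1)/(107*(66 + 1)) = -(-8646 + 107*1 + 190)/(107*67) = -(-8646 + 107 + 190)/(107*67) = -(-8349)/(107*67) = -1*(-8349/7169) = 8349/7169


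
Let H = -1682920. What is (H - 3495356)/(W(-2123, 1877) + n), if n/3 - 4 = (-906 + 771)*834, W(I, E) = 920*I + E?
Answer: 5178276/2289041 ≈ 2.2622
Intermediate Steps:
W(I, E) = E + 920*I
n = -337758 (n = 12 + 3*((-906 + 771)*834) = 12 + 3*(-135*834) = 12 + 3*(-112590) = 12 - 337770 = -337758)
(H - 3495356)/(W(-2123, 1877) + n) = (-1682920 - 3495356)/((1877 + 920*(-2123)) - 337758) = -5178276/((1877 - 1953160) - 337758) = -5178276/(-1951283 - 337758) = -5178276/(-2289041) = -5178276*(-1/2289041) = 5178276/2289041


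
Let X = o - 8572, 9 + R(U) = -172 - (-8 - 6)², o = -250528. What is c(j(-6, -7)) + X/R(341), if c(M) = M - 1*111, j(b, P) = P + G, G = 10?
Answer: 218384/377 ≈ 579.27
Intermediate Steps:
R(U) = -377 (R(U) = -9 + (-172 - (-8 - 6)²) = -9 + (-172 - 1*(-14)²) = -9 + (-172 - 1*196) = -9 + (-172 - 196) = -9 - 368 = -377)
j(b, P) = 10 + P (j(b, P) = P + 10 = 10 + P)
c(M) = -111 + M (c(M) = M - 111 = -111 + M)
X = -259100 (X = -250528 - 8572 = -259100)
c(j(-6, -7)) + X/R(341) = (-111 + (10 - 7)) - 259100/(-377) = (-111 + 3) - 259100*(-1/377) = -108 + 259100/377 = 218384/377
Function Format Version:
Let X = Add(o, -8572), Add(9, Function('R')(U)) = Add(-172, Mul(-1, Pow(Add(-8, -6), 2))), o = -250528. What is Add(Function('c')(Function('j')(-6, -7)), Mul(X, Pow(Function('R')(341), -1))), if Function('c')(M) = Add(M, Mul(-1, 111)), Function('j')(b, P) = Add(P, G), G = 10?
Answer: Rational(218384, 377) ≈ 579.27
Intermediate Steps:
Function('R')(U) = -377 (Function('R')(U) = Add(-9, Add(-172, Mul(-1, Pow(Add(-8, -6), 2)))) = Add(-9, Add(-172, Mul(-1, Pow(-14, 2)))) = Add(-9, Add(-172, Mul(-1, 196))) = Add(-9, Add(-172, -196)) = Add(-9, -368) = -377)
Function('j')(b, P) = Add(10, P) (Function('j')(b, P) = Add(P, 10) = Add(10, P))
Function('c')(M) = Add(-111, M) (Function('c')(M) = Add(M, -111) = Add(-111, M))
X = -259100 (X = Add(-250528, -8572) = -259100)
Add(Function('c')(Function('j')(-6, -7)), Mul(X, Pow(Function('R')(341), -1))) = Add(Add(-111, Add(10, -7)), Mul(-259100, Pow(-377, -1))) = Add(Add(-111, 3), Mul(-259100, Rational(-1, 377))) = Add(-108, Rational(259100, 377)) = Rational(218384, 377)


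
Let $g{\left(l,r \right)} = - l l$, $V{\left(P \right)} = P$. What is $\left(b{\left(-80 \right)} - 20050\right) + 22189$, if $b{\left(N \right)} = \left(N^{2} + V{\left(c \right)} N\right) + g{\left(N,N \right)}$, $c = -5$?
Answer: $2539$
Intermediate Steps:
$g{\left(l,r \right)} = - l^{2}$
$b{\left(N \right)} = - 5 N$ ($b{\left(N \right)} = \left(N^{2} - 5 N\right) - N^{2} = - 5 N$)
$\left(b{\left(-80 \right)} - 20050\right) + 22189 = \left(\left(-5\right) \left(-80\right) - 20050\right) + 22189 = \left(400 - 20050\right) + 22189 = -19650 + 22189 = 2539$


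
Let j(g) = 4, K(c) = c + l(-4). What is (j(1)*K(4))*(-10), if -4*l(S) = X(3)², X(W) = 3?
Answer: -70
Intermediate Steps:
l(S) = -9/4 (l(S) = -¼*3² = -¼*9 = -9/4)
K(c) = -9/4 + c (K(c) = c - 9/4 = -9/4 + c)
(j(1)*K(4))*(-10) = (4*(-9/4 + 4))*(-10) = (4*(7/4))*(-10) = 7*(-10) = -70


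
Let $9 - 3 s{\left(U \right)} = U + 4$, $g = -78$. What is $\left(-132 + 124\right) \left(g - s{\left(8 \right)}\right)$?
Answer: $616$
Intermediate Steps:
$s{\left(U \right)} = \frac{5}{3} - \frac{U}{3}$ ($s{\left(U \right)} = 3 - \frac{U + 4}{3} = 3 - \frac{4 + U}{3} = 3 - \left(\frac{4}{3} + \frac{U}{3}\right) = \frac{5}{3} - \frac{U}{3}$)
$\left(-132 + 124\right) \left(g - s{\left(8 \right)}\right) = \left(-132 + 124\right) \left(-78 - \left(\frac{5}{3} - \frac{8}{3}\right)\right) = - 8 \left(-78 - \left(\frac{5}{3} - \frac{8}{3}\right)\right) = - 8 \left(-78 - -1\right) = - 8 \left(-78 + 1\right) = \left(-8\right) \left(-77\right) = 616$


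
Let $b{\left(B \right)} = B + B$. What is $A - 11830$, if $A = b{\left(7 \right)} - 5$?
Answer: $-11821$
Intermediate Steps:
$b{\left(B \right)} = 2 B$
$A = 9$ ($A = 2 \cdot 7 - 5 = 14 - 5 = 9$)
$A - 11830 = 9 - 11830 = -11821$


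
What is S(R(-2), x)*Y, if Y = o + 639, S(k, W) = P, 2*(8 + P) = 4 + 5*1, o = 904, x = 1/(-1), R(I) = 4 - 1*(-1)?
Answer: -10801/2 ≈ -5400.5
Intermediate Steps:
R(I) = 5 (R(I) = 4 + 1 = 5)
x = -1
P = -7/2 (P = -8 + (4 + 5*1)/2 = -8 + (4 + 5)/2 = -8 + (½)*9 = -8 + 9/2 = -7/2 ≈ -3.5000)
S(k, W) = -7/2
Y = 1543 (Y = 904 + 639 = 1543)
S(R(-2), x)*Y = -7/2*1543 = -10801/2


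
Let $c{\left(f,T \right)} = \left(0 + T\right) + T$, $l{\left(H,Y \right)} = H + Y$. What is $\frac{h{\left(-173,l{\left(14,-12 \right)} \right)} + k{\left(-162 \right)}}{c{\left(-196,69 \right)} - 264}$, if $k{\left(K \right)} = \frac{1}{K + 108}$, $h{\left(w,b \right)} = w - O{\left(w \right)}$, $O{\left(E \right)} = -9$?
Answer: $\frac{8857}{6804} \approx 1.3017$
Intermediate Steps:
$h{\left(w,b \right)} = 9 + w$ ($h{\left(w,b \right)} = w - -9 = w + 9 = 9 + w$)
$c{\left(f,T \right)} = 2 T$ ($c{\left(f,T \right)} = T + T = 2 T$)
$k{\left(K \right)} = \frac{1}{108 + K}$
$\frac{h{\left(-173,l{\left(14,-12 \right)} \right)} + k{\left(-162 \right)}}{c{\left(-196,69 \right)} - 264} = \frac{\left(9 - 173\right) + \frac{1}{108 - 162}}{2 \cdot 69 - 264} = \frac{-164 + \frac{1}{-54}}{138 - 264} = \frac{-164 - \frac{1}{54}}{-126} = \left(- \frac{8857}{54}\right) \left(- \frac{1}{126}\right) = \frac{8857}{6804}$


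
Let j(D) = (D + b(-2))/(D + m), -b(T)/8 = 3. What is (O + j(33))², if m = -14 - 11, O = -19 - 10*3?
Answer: 146689/64 ≈ 2292.0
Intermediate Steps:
O = -49 (O = -19 - 30 = -49)
m = -25
b(T) = -24 (b(T) = -8*3 = -24)
j(D) = (-24 + D)/(-25 + D) (j(D) = (D - 24)/(D - 25) = (-24 + D)/(-25 + D))
(O + j(33))² = (-49 + (-24 + 33)/(-25 + 33))² = (-49 + 9/8)² = (-383/8)² = 146689/64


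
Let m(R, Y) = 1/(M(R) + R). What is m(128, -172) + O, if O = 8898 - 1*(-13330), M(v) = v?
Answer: 5690369/256 ≈ 22228.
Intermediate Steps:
m(R, Y) = 1/(2*R) (m(R, Y) = 1/(R + R) = 1/(2*R))
O = 22228 (O = 8898 + 13330 = 22228)
m(128, -172) + O = (½)/128 + 22228 = (½)*(1/128) + 22228 = 1/256 + 22228 = 5690369/256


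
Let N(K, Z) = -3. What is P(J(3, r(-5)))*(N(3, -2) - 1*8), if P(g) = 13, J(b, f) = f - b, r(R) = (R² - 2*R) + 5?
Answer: -143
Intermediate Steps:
r(R) = 5 + R² - 2*R
P(J(3, r(-5)))*(N(3, -2) - 1*8) = 13*(-3 - 1*8) = 13*(-3 - 8) = 13*(-11) = -143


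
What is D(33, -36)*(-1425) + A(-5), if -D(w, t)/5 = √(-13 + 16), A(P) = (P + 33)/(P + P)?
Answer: -14/5 + 7125*√3 ≈ 12338.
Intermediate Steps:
A(P) = (33 + P)/(2*P) (A(P) = (33 + P)/((2*P)) = (33 + P)*(1/(2*P)) = (33 + P)/(2*P))
D(w, t) = -5*√3 (D(w, t) = -5*√(-13 + 16) = -5*√3)
D(33, -36)*(-1425) + A(-5) = -5*√3*(-1425) + (½)*(33 - 5)/(-5) = 7125*√3 + (½)*(-⅕)*28 = 7125*√3 - 14/5 = -14/5 + 7125*√3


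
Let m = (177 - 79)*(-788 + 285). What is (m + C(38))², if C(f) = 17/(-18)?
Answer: 787317261481/324 ≈ 2.4300e+9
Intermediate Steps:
m = -49294 (m = 98*(-503) = -49294)
C(f) = -17/18 (C(f) = 17*(-1/18) = -17/18)
(m + C(38))² = (-49294 - 17/18)² = (-887309/18)² = 787317261481/324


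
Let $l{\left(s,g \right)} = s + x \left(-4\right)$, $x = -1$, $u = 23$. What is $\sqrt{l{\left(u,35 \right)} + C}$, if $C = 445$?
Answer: $2 \sqrt{118} \approx 21.726$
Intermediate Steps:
$l{\left(s,g \right)} = 4 + s$ ($l{\left(s,g \right)} = s - -4 = s + 4 = 4 + s$)
$\sqrt{l{\left(u,35 \right)} + C} = \sqrt{\left(4 + 23\right) + 445} = \sqrt{27 + 445} = \sqrt{472} = 2 \sqrt{118}$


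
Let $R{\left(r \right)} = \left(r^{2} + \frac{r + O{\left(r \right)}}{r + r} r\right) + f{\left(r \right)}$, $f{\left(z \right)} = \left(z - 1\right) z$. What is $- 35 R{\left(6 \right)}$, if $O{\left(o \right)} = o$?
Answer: $-2520$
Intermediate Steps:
$f{\left(z \right)} = z \left(-1 + z\right)$ ($f{\left(z \right)} = \left(-1 + z\right) z = z \left(-1 + z\right)$)
$R{\left(r \right)} = r + r^{2} + r \left(-1 + r\right)$ ($R{\left(r \right)} = \left(r^{2} + \frac{r + r}{r + r} r\right) + r \left(-1 + r\right) = \left(r^{2} + \frac{2 r}{2 r} r\right) + r \left(-1 + r\right) = \left(r^{2} + 2 r \frac{1}{2 r} r\right) + r \left(-1 + r\right) = \left(r^{2} + 1 r\right) + r \left(-1 + r\right) = \left(r^{2} + r\right) + r \left(-1 + r\right) = \left(r + r^{2}\right) + r \left(-1 + r\right) = r + r^{2} + r \left(-1 + r\right)$)
$- 35 R{\left(6 \right)} = - 35 \cdot 2 \cdot 6^{2} = - 35 \cdot 2 \cdot 36 = \left(-35\right) 72 = -2520$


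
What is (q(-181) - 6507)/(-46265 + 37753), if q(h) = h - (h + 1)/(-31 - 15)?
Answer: 76957/97888 ≈ 0.78617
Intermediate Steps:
q(h) = 1/46 + 47*h/46 (q(h) = h - (1 + h)/(-46) = h - (1 + h)*(-1)/46 = h - (-1/46 - h/46) = h + (1/46 + h/46) = 1/46 + 47*h/46)
(q(-181) - 6507)/(-46265 + 37753) = ((1/46 + (47/46)*(-181)) - 6507)/(-46265 + 37753) = ((1/46 - 8507/46) - 6507)/(-8512) = (-4253/23 - 6507)*(-1/8512) = -153914/23*(-1/8512) = 76957/97888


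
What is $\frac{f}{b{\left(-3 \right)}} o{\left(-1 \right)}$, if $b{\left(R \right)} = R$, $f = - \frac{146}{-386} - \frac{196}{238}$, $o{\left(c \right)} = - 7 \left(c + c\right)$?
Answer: $\frac{6818}{3281} \approx 2.078$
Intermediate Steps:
$o{\left(c \right)} = - 14 c$ ($o{\left(c \right)} = - 7 \cdot 2 c = - 14 c$)
$f = - \frac{1461}{3281}$ ($f = \left(-146\right) \left(- \frac{1}{386}\right) - \frac{14}{17} = \frac{73}{193} - \frac{14}{17} = - \frac{1461}{3281} \approx -0.44529$)
$\frac{f}{b{\left(-3 \right)}} o{\left(-1 \right)} = - \frac{1461}{3281 \left(-3\right)} \left(\left(-14\right) \left(-1\right)\right) = \left(- \frac{1461}{3281}\right) \left(- \frac{1}{3}\right) 14 = \frac{487}{3281} \cdot 14 = \frac{6818}{3281}$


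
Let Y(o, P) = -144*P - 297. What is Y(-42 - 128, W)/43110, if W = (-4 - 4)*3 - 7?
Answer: 463/4790 ≈ 0.096660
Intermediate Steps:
W = -31 (W = -8*3 - 7 = -24 - 7 = -31)
Y(o, P) = -297 - 144*P
Y(-42 - 128, W)/43110 = (-297 - 144*(-31))/43110 = (-297 + 4464)*(1/43110) = 4167*(1/43110) = 463/4790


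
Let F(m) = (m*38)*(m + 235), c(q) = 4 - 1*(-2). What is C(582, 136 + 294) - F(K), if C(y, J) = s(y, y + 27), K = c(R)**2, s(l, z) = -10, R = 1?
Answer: -370738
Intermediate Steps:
c(q) = 6 (c(q) = 4 + 2 = 6)
K = 36 (K = 6**2 = 36)
F(m) = 38*m*(235 + m) (F(m) = (38*m)*(235 + m) = 38*m*(235 + m))
C(y, J) = -10
C(582, 136 + 294) - F(K) = -10 - 38*36*(235 + 36) = -10 - 38*36*271 = -10 - 1*370728 = -10 - 370728 = -370738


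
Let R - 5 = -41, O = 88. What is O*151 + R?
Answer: 13252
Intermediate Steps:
R = -36 (R = 5 - 41 = -36)
O*151 + R = 88*151 - 36 = 13288 - 36 = 13252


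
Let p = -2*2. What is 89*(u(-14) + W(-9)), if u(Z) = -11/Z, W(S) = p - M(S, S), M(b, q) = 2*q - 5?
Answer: 24653/14 ≈ 1760.9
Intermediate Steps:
M(b, q) = -5 + 2*q
p = -4
W(S) = 1 - 2*S (W(S) = -4 - (-5 + 2*S) = -4 + (5 - 2*S) = 1 - 2*S)
89*(u(-14) + W(-9)) = 89*(-11/(-14) + (1 - 2*(-9))) = 89*(-11*(-1/14) + (1 + 18)) = 89*(11/14 + 19) = 89*(277/14) = 24653/14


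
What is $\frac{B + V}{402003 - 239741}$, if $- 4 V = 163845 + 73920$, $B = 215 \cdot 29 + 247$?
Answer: $- \frac{211837}{649048} \approx -0.32638$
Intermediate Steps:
$B = 6482$ ($B = 6235 + 247 = 6482$)
$V = - \frac{237765}{4}$ ($V = - \frac{163845 + 73920}{4} = \left(- \frac{1}{4}\right) 237765 = - \frac{237765}{4} \approx -59441.0$)
$\frac{B + V}{402003 - 239741} = \frac{6482 - \frac{237765}{4}}{402003 - 239741} = - \frac{211837}{4 \cdot 162262} = \left(- \frac{211837}{4}\right) \frac{1}{162262} = - \frac{211837}{649048}$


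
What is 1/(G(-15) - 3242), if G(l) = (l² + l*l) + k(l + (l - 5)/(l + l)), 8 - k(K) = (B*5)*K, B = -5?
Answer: -3/9427 ≈ -0.00031823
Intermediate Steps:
k(K) = 8 + 25*K (k(K) = 8 - (-5*5)*K = 8 - (-25)*K = 8 + 25*K)
G(l) = 8 + 2*l² + 25*l + 25*(-5 + l)/(2*l) (G(l) = (l² + l*l) + (8 + 25*(l + (l - 5)/(l + l))) = (l² + l²) + (8 + 25*(l + (-5 + l)/((2*l)))) = 2*l² + (8 + 25*(l + (-5 + l)*(1/(2*l)))) = 2*l² + (8 + 25*(l + (-5 + l)/(2*l))) = 2*l² + (8 + (25*l + 25*(-5 + l)/(2*l))) = 2*l² + (8 + 25*l + 25*(-5 + l)/(2*l)) = 8 + 2*l² + 25*l + 25*(-5 + l)/(2*l))
1/(G(-15) - 3242) = 1/((41/2 + 2*(-15)² + 25*(-15) - 125/2/(-15)) - 3242) = 1/((41/2 + 2*225 - 375 - 125/2*(-1/15)) - 3242) = 1/((41/2 + 450 - 375 + 25/6) - 3242) = 1/(299/3 - 3242) = 1/(-9427/3) = -3/9427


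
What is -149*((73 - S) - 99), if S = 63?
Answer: 13261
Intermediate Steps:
-149*((73 - S) - 99) = -149*((73 - 1*63) - 99) = -149*((73 - 63) - 99) = -149*(10 - 99) = -149*(-89) = 13261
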